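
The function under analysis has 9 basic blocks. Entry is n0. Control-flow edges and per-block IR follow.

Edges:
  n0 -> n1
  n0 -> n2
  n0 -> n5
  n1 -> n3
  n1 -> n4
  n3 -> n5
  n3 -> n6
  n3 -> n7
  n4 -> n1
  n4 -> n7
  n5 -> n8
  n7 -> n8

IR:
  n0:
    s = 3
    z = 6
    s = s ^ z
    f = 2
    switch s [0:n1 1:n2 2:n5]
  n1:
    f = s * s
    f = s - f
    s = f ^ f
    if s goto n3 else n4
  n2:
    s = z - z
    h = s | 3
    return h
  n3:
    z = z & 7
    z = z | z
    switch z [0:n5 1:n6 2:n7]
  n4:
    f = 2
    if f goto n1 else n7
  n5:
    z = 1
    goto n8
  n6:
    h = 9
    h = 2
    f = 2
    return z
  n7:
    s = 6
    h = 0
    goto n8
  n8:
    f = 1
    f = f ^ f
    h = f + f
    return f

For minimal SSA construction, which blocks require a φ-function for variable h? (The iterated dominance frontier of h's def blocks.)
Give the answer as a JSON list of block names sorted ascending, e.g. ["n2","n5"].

Answer: ["n8"]

Derivation:
idom tree: n1←n0 n2←n0 n3←n1 n4←n1 n5←n0 n6←n3 n7←n1 n8←n0
Dom at joins:
  n1: preds {n0,n4}: {n0} ∩ {n0,n1,n4} = {n0}; idom=n0
  n5: preds {n0,n3}: {n0} ∩ {n0,n1,n3} = {n0}; idom=n0
  n7: preds {n3,n4}: {n0,n1,n3} ∩ {n0,n1,n4} = {n0,n1}; idom=n1
  n8: preds {n5,n7}: {n0,n5} ∩ {n0,n1,n7} = {n0}; idom=n0

DF walk-up:
  join n1 pred n0: · stop@n0
  join n1 pred n4: n4→n1 stop@n0
  join n5 pred n0: · stop@n0
  join n5 pred n3: n3→n1 stop@n0
  join n7 pred n3: n3 stop@n1
  join n7 pred n4: n4 stop@n1
  join n8 pred n5: n5 stop@n0
  join n8 pred n7: n7→n1 stop@n0
  n0: DF=∅
  n1: DF={n1,n5,n8}
  n2: DF=∅
  n3: DF={n5,n7}
  n4: DF={n1,n7}
  n5: DF={n8}
  n6: DF=∅
  n7: DF={n8}
  n8: DF=∅

φ for h: defs {n2,n6,n7,n8}
  DF⁺ = {n8}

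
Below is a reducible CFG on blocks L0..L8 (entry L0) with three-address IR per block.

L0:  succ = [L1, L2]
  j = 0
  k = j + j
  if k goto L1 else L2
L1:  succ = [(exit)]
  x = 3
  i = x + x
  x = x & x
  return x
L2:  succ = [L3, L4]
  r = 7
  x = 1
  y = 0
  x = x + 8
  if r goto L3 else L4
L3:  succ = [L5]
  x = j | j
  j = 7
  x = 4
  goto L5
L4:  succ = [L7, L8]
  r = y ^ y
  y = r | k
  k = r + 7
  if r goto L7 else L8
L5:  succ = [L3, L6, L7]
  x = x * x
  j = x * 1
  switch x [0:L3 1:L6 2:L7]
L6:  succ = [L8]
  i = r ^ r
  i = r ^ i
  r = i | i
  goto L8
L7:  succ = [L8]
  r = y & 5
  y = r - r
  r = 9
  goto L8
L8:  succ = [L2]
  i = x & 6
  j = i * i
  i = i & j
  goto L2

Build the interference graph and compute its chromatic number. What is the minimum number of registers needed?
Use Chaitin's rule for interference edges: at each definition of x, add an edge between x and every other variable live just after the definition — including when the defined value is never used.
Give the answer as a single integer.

Answer: 5

Derivation:
Block summaries:
  L0 def {j,k} use ∅
  L1 def {i,x} use ∅
  L2 def {r,x,y} use ∅
  L3 def {j,x} use {j}
  L4 def {k,r,y} use {k,y}
  L5 def {j,x} use {x}
  L6 def {i,r} use {r}
  L7 def {r,y} use {y}
  L8 def {i,j} use {x}

Backward fixpoint:
  live L0: ∅→{j,k}
  live L1: ∅→∅
  live L2: {j,k}→{j,k,r,x,y}
  live L3: {j,k,r,y}→{k,r,x,y}
  live L4: {k,x,y}→{k,x,y}
  live L5: {k,r,x,y}→{j,k,r,x,y}
  live L6: {k,r,x}→{k,x}
  live L7: {k,x,y}→{k,x}
  live L8: {k,x}→{j,k}

Conflict graph:
  i↔{j,k,r,x}
  j↔{i,k,r,x,y}
  k↔{i,j,r,x,y}
  r↔{i,j,k,x,y}
  x↔{i,j,k,r,y}
  y↔{j,k,r,x}

Registers:
  lower bound: {i,j,k,r,x} mutually conflict ⇒ χ ≥ 5
  assign i→r4 j→r0 k→r1 r→r2 x→r3 y→r4 — no edge inside a register ⇒ χ ≤ 5
  χ = 5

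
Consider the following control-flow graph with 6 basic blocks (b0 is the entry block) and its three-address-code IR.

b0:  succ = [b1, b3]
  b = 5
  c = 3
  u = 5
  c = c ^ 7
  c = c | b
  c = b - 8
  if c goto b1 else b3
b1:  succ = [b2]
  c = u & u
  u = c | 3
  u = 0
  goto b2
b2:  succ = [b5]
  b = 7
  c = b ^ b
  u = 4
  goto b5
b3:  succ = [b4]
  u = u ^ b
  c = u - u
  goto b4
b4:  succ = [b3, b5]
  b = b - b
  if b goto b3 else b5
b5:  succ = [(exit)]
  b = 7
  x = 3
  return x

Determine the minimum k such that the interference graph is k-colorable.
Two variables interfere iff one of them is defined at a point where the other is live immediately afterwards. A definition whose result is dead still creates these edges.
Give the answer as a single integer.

Block summaries:
  b0 def {b,c,u} use ∅
  b1 def {c,u} use {u}
  b2 def {b,c,u} use ∅
  b3 def {c,u} use {b,u}
  b4 def {b} use {b}
  b5 def {b,x} use ∅

Liveness:
  live b0: ∅→{b,u}
  live b1: {u}→∅
  live b2: ∅→∅
  live b3: {b,u}→{b,u}
  live b4: {b,u}→{b,u}
  live b5: ∅→∅

Interference:
  b↔{c,u}
  c↔{b,u}
  u↔{b,c}
  x↔∅

Colouring:
  lower bound: {b,c,u} mutually conflict ⇒ χ ≥ 3
  assign b→r0 c→r1 u→r2 x→r0 — no edge inside a register ⇒ χ ≤ 3
  χ = 3

Answer: 3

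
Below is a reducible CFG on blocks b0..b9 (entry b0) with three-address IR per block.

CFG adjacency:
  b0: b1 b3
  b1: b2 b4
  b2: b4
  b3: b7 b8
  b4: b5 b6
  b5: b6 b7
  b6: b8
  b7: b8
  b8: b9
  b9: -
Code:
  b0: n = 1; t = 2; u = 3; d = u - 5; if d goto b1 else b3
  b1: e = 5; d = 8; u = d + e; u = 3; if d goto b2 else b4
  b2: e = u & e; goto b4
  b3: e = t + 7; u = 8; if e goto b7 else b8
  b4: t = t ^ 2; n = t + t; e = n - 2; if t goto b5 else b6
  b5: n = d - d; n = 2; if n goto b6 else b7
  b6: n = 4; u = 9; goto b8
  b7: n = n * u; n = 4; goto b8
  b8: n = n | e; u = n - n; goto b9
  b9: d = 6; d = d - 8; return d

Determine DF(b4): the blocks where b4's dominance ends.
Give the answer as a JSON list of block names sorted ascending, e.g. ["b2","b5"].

Answer: ["b7", "b8"]

Analysis:
idom tree: b1←b0 b2←b1 b3←b0 b4←b1 b5←b4 b6←b4 b7←b0 b8←b0 b9←b8
Dom at joins:
  b4: preds {b1,b2}: {b0,b1} ∩ {b0,b1,b2} = {b0,b1}; idom=b1
  b6: preds {b4,b5}: {b0,b1,b4} ∩ {b0,b1,b4,b5} = {b0,b1,b4}; idom=b4
  b7: preds {b3,b5}: {b0,b3} ∩ {b0,b1,b4,b5} = {b0}; idom=b0
  b8: preds {b3,b6,b7}: {b0,b3} ∩ {b0,b1,b4,b6} ∩ {b0,b7} = {b0}; idom=b0

DF walk-up:
  b4←b1: walk · to b1
  b4←b2: walk b2 to b1
  b6←b4: walk · to b4
  b6←b5: walk b5 to b4
  b7←b3: walk b3 to b0
  b7←b5: walk b5→b4→b1 to b0
  b8←b3: walk b3 to b0
  b8←b6: walk b6→b4→b1 to b0
  b8←b7: walk b7 to b0
  DF(b0)=∅
  DF(b1)={b7,b8}
  DF(b2)={b4}
  DF(b3)={b7,b8}
  DF(b4)={b7,b8}
  DF(b5)={b6,b7}
  DF(b6)={b8}
  DF(b7)={b8}
  DF(b8)=∅
  DF(b9)=∅

DF(b4) = ["b7", "b8"]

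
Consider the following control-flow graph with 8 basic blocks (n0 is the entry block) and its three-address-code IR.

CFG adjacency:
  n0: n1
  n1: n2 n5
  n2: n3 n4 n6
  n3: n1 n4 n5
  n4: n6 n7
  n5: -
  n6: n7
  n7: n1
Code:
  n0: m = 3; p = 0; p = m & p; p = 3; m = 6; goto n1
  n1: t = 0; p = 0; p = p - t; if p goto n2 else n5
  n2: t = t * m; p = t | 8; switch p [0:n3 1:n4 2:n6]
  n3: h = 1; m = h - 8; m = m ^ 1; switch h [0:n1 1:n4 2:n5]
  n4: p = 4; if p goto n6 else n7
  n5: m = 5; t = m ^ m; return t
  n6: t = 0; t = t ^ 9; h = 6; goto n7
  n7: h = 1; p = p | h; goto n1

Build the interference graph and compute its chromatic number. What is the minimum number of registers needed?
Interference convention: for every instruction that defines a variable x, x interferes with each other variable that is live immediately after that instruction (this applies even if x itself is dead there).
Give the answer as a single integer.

Answer: 3

Working:
Per-block:
  n0: {m,p} / ∅
  n1: {p,t} / ∅
  n2: {p,t} / {m,t}
  n3: {h,m} / ∅
  n4: {p} / ∅
  n5: {m,t} / ∅
  n6: {h,t} / ∅
  n7: {h,p} / {p}

Liveness:
  n0 li=∅ lo={m}
  n1 li={m} lo={m,t}
  n2 li={m,t} lo={m,p}
  n3 li=∅ lo={m}
  n4 li={m} lo={m,p}
  n5 li=∅ lo=∅
  n6 li={m,p} lo={m,p}
  n7 li={m,p} lo={m}

Interfere edges:
  h: {m,p}
  m: {h,p,t}
  p: {h,m,t}
  t: {m,p}

Registers:
  lower bound: {h,m,p} mutually conflict ⇒ χ ≥ 3
  3-colouring: c0={m}  c1={p}  c2={h,t}
  χ = 3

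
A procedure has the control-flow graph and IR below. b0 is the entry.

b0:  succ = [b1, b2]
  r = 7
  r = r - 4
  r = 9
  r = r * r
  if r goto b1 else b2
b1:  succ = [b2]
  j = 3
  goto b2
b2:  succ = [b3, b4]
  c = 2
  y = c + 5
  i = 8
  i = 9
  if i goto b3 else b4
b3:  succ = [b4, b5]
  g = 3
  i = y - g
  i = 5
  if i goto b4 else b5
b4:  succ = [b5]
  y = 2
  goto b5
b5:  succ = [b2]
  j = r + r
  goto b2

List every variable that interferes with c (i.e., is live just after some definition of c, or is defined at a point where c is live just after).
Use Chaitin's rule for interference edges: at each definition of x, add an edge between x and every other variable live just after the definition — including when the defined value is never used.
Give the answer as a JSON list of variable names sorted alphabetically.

Per-block:
  b0: def={r} ue=∅
  b1: def={j} ue=∅
  b2: def={c,i,y} ue=∅
  b3: def={g,i} ue={y}
  b4: def={y} ue=∅
  b5: def={j} ue={r}

Backward fixpoint:
  live b0: ∅→{r}
  live b1: {r}→{r}
  live b2: {r}→{r,y}
  live b3: {r,y}→{r}
  live b4: {r}→{r}
  live b5: {r}→{r}

Conflict graph:
  c — {r}
  g — {r,y}
  i — {r,y}
  j — {r}
  r — {c,g,i,j,y}
  y — {g,i,r}

N(c) = ["r"]

Answer: ["r"]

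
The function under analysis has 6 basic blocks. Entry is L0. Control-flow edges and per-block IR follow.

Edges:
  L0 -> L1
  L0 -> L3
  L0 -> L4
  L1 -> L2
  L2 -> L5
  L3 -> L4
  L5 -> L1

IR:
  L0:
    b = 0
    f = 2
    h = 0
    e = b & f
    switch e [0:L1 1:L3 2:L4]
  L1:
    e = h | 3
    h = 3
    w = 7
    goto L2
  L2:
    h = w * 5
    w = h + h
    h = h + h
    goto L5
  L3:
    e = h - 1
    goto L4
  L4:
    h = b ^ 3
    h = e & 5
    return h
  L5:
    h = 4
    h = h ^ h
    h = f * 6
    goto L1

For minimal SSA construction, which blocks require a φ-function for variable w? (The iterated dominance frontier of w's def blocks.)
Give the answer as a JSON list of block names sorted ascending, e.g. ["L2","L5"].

Answer: ["L1"]

Working:
idom tree: L1←L0 L2←L1 L3←L0 L4←L0 L5←L2
Dom∩ at merges:
  L1: preds {L0,L5}: {L0} ∩ {L0,L1,L2,L5} = {L0}; idom=L0
  L4: preds {L0,L3}: {L0} ∩ {L0,L3} = {L0}; idom=L0

DF walk-up:
  L1←L0: walk · to L0
  L1←L5: walk L5→L2→L1 to L0
  L4←L0: walk · to L0
  L4←L3: walk L3 to L0
  L0: DF=∅
  L1: DF={L1}
  L2: DF={L1}
  L3: DF={L4}
  L4: DF=∅
  L5: DF={L1}

φ for w: defs {L1,L2}
  DF⁺ = {L1}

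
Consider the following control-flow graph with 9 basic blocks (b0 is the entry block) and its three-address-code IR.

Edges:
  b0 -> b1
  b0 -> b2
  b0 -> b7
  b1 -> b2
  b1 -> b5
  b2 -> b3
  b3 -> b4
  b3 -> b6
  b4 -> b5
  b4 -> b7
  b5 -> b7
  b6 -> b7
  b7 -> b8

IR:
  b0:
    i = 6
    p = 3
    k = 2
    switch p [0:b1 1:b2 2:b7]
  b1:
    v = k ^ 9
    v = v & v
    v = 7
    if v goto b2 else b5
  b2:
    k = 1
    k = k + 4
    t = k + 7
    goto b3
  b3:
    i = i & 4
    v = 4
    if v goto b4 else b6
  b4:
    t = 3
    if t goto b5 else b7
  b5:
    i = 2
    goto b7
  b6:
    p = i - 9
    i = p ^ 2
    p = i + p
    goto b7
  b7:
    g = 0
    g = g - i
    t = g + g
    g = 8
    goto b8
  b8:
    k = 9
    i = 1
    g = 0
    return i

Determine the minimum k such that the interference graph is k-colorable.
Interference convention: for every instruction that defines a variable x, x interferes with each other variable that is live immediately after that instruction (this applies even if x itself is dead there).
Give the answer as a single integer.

Answer: 3

Derivation:
def/use:
  b0: {i,k,p} / ∅
  b1: {v} / {k}
  b2: {k,t} / ∅
  b3: {i,v} / {i}
  b4: {t} / ∅
  b5: {i} / ∅
  b6: {i,p} / {i}
  b7: {g,t} / {i}
  b8: {g,i,k} / ∅

Liveness:
  b0 li=∅ lo={i,k}
  b1 li={i,k} lo={i}
  b2 li={i} lo={i}
  b3 li={i} lo={i}
  b4 li={i} lo={i}
  b5 li=∅ lo={i}
  b6 li={i} lo={i}
  b7 li={i} lo=∅
  b8 li=∅ lo=∅

Conflict graph:
  g — {i}
  i — {g,k,p,t,v}
  k — {i,p}
  p — {i,k}
  t — {i}
  v — {i}

Chromatic number:
  {i,k,p} pairwise interfere (3-clique) ⇒ χ ≥ 3
  assign g→r1 i→r0 k→r1 p→r2 t→r1 v→r1 — no edge inside a register ⇒ χ ≤ 3
  χ = 3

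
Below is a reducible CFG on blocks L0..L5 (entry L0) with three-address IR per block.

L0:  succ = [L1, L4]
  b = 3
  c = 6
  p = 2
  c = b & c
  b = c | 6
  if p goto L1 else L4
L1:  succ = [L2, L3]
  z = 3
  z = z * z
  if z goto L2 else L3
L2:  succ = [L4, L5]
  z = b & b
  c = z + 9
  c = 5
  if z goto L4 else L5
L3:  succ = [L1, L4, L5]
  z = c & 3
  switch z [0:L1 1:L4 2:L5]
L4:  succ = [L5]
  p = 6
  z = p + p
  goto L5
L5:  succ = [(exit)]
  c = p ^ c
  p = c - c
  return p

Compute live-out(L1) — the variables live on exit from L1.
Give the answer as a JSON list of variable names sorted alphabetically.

Per-block:
  L0 def {b,c,p} use ∅
  L1 def {z} use ∅
  L2 def {c,z} use {b}
  L3 def {z} use {c}
  L4 def {p,z} use ∅
  L5 def {c,p} use {c,p}

Liveness:
  L0: in=∅ out={b,c,p}
  L1: in={b,c,p} out={b,c,p}
  L2: in={b,p} out={c,p}
  L3: in={b,c,p} out={b,c,p}
  L4: in={c} out={c,p}
  L5: in={c,p} out=∅

live-out(L1) = ["b", "c", "p"]

Answer: ["b", "c", "p"]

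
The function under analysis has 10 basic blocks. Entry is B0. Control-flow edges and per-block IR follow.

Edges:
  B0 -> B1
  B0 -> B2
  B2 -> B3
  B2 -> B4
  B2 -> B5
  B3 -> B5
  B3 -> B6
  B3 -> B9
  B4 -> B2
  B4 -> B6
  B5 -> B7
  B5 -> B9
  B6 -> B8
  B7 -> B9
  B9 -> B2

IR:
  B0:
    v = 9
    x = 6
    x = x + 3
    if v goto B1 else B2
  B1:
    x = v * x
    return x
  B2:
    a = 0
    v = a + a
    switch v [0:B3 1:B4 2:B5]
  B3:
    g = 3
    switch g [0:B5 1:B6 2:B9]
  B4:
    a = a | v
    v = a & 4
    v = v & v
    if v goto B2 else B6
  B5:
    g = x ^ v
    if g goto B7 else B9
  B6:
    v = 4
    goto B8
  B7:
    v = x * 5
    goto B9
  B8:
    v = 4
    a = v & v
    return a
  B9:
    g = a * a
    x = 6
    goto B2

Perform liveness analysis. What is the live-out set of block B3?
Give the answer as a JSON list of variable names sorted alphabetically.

Answer: ["a", "v", "x"]

Derivation:
Per-block:
  B0 def {v,x} use ∅
  B1 def {x} use {v,x}
  B2 def {a,v} use ∅
  B3 def {g} use ∅
  B4 def {a,v} use {a,v}
  B5 def {g} use {v,x}
  B6 def {v} use ∅
  B7 def {v} use {x}
  B8 def {a,v} use ∅
  B9 def {g,x} use {a}

Backward fixpoint:
  B0 li=∅ lo={v,x}
  B1 li={v,x} lo=∅
  B2 li={x} lo={a,v,x}
  B3 li={a,v,x} lo={a,v,x}
  B4 li={a,v,x} lo={x}
  B5 li={a,v,x} lo={a,x}
  B6 li=∅ lo=∅
  B7 li={a,x} lo={a}
  B8 li=∅ lo=∅
  B9 li={a} lo={x}

live-out(B3) = ["a", "v", "x"]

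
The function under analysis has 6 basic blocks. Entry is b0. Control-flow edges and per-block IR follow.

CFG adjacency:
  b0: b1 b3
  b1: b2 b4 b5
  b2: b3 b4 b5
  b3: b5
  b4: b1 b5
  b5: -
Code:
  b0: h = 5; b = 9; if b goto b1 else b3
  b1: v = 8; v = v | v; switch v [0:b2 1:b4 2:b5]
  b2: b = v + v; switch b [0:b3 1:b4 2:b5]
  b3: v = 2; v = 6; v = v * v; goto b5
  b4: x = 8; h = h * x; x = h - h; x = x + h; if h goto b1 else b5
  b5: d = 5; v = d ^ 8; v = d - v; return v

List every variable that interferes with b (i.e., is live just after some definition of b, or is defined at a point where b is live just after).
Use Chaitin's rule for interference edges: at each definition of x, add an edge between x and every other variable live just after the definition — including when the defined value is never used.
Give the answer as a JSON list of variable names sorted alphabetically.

Answer: ["h"]

Working:
Block summaries:
  b0: def={b,h} ue=∅
  b1: def={v} ue=∅
  b2: def={b} ue={v}
  b3: def={v} ue=∅
  b4: def={h,x} ue={h}
  b5: def={d,v} ue=∅

Liveness:
  b0: in=∅ out={h}
  b1: in={h} out={h,v}
  b2: in={h,v} out={h}
  b3: in=∅ out=∅
  b4: in={h} out={h}
  b5: in=∅ out=∅

Interfere edges:
  b — {h}
  d — {v}
  h — {b,v,x}
  v — {d,h}
  x — {h}

N(b) = ["h"]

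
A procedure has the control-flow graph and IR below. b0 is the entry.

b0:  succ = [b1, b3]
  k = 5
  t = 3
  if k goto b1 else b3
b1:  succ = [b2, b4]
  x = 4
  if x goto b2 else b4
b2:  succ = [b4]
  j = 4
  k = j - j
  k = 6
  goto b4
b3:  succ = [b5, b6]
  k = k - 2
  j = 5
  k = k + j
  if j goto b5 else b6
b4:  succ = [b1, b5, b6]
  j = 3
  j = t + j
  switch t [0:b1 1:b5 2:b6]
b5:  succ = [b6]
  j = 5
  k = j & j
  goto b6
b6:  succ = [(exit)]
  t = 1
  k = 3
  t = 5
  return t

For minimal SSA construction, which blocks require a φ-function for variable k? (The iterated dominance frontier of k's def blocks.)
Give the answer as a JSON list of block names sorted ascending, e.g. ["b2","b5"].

idom tree: b1←b0 b2←b1 b3←b0 b4←b1 b5←b0 b6←b0
Dom∩ at merges:
  b1: preds {b0,b4}: {b0} ∩ {b0,b1,b4} = {b0}; idom=b0
  b4: preds {b1,b2}: {b0,b1} ∩ {b0,b1,b2} = {b0,b1}; idom=b1
  b5: preds {b3,b4}: {b0,b3} ∩ {b0,b1,b4} = {b0}; idom=b0
  b6: preds {b3,b4,b5}: {b0,b3} ∩ {b0,b1,b4} ∩ {b0,b5} = {b0}; idom=b0

DF walk-up:
  b1←b0: walk · to b0
  b1←b4: walk b4→b1 to b0
  b4←b1: walk · to b1
  b4←b2: walk b2 to b1
  b5←b3: walk b3 to b0
  b5←b4: walk b4→b1 to b0
  b6←b3: walk b3 to b0
  b6←b4: walk b4→b1 to b0
  b6←b5: walk b5 to b0
  DF(b0)=∅
  DF(b1)={b1,b5,b6}
  DF(b2)={b4}
  DF(b3)={b5,b6}
  DF(b4)={b1,b5,b6}
  DF(b5)={b6}
  DF(b6)=∅

φ for k: defs {b0,b2,b3,b5,b6}
  DF⁺ = {b1,b4,b5,b6}

Answer: ["b1", "b4", "b5", "b6"]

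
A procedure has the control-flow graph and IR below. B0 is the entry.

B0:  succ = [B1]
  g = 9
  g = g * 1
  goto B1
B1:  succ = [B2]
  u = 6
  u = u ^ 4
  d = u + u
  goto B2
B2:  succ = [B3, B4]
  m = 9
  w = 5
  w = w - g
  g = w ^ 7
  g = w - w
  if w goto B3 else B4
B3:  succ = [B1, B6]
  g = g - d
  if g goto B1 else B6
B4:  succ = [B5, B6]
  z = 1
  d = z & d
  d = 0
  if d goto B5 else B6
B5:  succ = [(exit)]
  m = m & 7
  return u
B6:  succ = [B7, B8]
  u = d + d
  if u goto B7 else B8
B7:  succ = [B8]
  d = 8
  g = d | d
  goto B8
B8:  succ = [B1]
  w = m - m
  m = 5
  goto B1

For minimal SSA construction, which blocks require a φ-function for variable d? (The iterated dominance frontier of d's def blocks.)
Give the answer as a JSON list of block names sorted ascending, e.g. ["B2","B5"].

idom tree: B1←B0 B2←B1 B3←B2 B4←B2 B5←B4 B6←B2 B7←B6 B8←B6
Join-block Dom:
  B1: preds {B0,B3,B8}: {B0} ∩ {B0,B1,B2,B3} ∩ {B0,B1,B2,B6,B8} = {B0}; idom=B0
  B6: preds {B3,B4}: {B0,B1,B2,B3} ∩ {B0,B1,B2,B4} = {B0,B1,B2}; idom=B2
  B8: preds {B6,B7}: {B0,B1,B2,B6} ∩ {B0,B1,B2,B6,B7} = {B0,B1,B2,B6}; idom=B6

Frontier:
  join B1 pred B0: · stop@B0
  join B1 pred B3: B3→B2→B1 stop@B0
  join B1 pred B8: B8→B6→B2→B1 stop@B0
  join B6 pred B3: B3 stop@B2
  join B6 pred B4: B4 stop@B2
  join B8 pred B6: · stop@B6
  join B8 pred B7: B7 stop@B6
  B0: DF=∅
  B1: DF={B1}
  B2: DF={B1}
  B3: DF={B1,B6}
  B4: DF={B6}
  B5: DF=∅
  B6: DF={B1}
  B7: DF={B8}
  B8: DF={B1}

φ for d: defs {B1,B4,B7}
  DF⁺ = {B1,B6,B8}

Answer: ["B1", "B6", "B8"]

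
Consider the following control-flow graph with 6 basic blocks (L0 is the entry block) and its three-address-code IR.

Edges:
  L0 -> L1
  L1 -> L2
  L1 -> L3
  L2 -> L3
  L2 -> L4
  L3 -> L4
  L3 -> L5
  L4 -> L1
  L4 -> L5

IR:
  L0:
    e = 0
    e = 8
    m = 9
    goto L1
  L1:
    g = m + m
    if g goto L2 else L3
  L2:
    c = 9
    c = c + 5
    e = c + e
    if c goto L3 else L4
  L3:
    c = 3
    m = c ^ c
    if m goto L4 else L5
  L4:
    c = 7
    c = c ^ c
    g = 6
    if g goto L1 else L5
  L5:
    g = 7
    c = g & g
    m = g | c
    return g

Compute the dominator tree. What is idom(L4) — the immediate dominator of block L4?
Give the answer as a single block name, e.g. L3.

Answer: L1

Derivation:
idom tree: L1←L0 L2←L1 L3←L1 L4←L1 L5←L1
Dom at joins:
  L1: preds {L0,L4}: {L0} ∩ {L0,L1,L4} = {L0}; idom=L0
  L3: preds {L1,L2}: {L0,L1} ∩ {L0,L1,L2} = {L0,L1}; idom=L1
  L4: preds {L2,L3}: {L0,L1,L2} ∩ {L0,L1,L3} = {L0,L1}; idom=L1
  L5: preds {L3,L4}: {L0,L1,L3} ∩ {L0,L1,L4} = {L0,L1}; idom=L1

idom(L4) = L1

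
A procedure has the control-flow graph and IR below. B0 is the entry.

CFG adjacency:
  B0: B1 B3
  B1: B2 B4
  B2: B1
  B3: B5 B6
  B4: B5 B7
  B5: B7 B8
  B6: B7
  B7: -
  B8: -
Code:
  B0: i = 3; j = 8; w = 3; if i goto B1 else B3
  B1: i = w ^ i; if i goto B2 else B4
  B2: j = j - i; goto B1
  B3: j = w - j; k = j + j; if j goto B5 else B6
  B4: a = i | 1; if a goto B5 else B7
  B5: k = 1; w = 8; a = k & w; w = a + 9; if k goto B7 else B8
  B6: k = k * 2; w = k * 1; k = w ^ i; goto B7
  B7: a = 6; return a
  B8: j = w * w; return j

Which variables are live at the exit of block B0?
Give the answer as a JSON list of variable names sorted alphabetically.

Block summaries:
  B0: def={i,j,w} ue=∅
  B1: def={i} ue={i,w}
  B2: def={j} ue={i,j}
  B3: def={j,k} ue={j,w}
  B4: def={a} ue={i}
  B5: def={a,k,w} ue=∅
  B6: def={k,w} ue={i,k}
  B7: def={a} ue=∅
  B8: def={j} ue={w}

Backward fixpoint:
  live B0: ∅→{i,j,w}
  live B1: {i,j,w}→{i,j,w}
  live B2: {i,j,w}→{i,j,w}
  live B3: {i,j,w}→{i,k}
  live B4: {i}→∅
  live B5: ∅→{w}
  live B6: {i,k}→∅
  live B7: ∅→∅
  live B8: {w}→∅

live-out(B0) = ["i", "j", "w"]

Answer: ["i", "j", "w"]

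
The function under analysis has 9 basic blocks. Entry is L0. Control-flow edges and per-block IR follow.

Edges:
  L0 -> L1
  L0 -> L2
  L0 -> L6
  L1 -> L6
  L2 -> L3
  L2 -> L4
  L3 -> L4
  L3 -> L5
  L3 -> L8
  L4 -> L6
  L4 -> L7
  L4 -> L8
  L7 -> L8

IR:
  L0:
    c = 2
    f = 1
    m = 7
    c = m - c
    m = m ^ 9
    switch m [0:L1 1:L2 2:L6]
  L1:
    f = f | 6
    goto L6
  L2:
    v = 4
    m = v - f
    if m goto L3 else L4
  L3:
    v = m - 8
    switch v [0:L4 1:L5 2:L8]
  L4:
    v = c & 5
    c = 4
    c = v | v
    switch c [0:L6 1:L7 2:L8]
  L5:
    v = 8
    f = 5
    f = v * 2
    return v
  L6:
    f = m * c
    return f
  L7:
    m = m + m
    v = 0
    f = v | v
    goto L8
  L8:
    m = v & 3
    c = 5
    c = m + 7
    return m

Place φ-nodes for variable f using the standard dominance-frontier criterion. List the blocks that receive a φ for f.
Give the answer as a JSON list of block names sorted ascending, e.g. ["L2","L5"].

idom tree: L1←L0 L2←L0 L3←L2 L4←L2 L5←L3 L6←L0 L7←L4 L8←L2
Dom∩ at merges:
  L4: preds {L2,L3}: {L0,L2} ∩ {L0,L2,L3} = {L0,L2}; idom=L2
  L6: preds {L0,L1,L4}: {L0} ∩ {L0,L1} ∩ {L0,L2,L4} = {L0}; idom=L0
  L8: preds {L3,L4,L7}: {L0,L2,L3} ∩ {L0,L2,L4} ∩ {L0,L2,L4,L7} = {L0,L2}; idom=L2

DF derivation:
  join L4 pred L2: · stop@L2
  join L4 pred L3: L3 stop@L2
  join L6 pred L0: · stop@L0
  join L6 pred L1: L1 stop@L0
  join L6 pred L4: L4→L2 stop@L0
  join L8 pred L3: L3 stop@L2
  join L8 pred L4: L4 stop@L2
  join L8 pred L7: L7→L4 stop@L2
  L0 → ∅
  L1 → {L6}
  L2 → {L6}
  L3 → {L4,L8}
  L4 → {L6,L8}
  L5 → ∅
  L6 → ∅
  L7 → {L8}
  L8 → ∅

φ for f: defs {L0,L1,L5,L6,L7}
  DF⁺ = {L6,L8}

Answer: ["L6", "L8"]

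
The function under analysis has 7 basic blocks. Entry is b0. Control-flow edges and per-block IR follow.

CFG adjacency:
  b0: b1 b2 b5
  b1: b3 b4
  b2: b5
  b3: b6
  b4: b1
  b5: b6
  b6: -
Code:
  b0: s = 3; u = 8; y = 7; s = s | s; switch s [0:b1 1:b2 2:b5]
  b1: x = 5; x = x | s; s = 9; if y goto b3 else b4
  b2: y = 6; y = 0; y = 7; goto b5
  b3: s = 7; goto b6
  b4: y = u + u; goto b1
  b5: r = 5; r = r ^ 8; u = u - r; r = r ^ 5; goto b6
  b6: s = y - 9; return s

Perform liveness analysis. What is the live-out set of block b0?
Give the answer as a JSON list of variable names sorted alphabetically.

Answer: ["s", "u", "y"]

Derivation:
Block summaries:
  b0 def {s,u,y} use ∅
  b1 def {s,x} use {s,y}
  b2 def {y} use ∅
  b3 def {s} use ∅
  b4 def {y} use {u}
  b5 def {r,u} use {u}
  b6 def {s} use {y}

Live sets:
  b0: in=∅ out={s,u,y}
  b1: in={s,u,y} out={s,u,y}
  b2: in={u} out={u,y}
  b3: in={y} out={y}
  b4: in={s,u} out={s,u,y}
  b5: in={u,y} out={y}
  b6: in={y} out=∅

live-out(b0) = ["s", "u", "y"]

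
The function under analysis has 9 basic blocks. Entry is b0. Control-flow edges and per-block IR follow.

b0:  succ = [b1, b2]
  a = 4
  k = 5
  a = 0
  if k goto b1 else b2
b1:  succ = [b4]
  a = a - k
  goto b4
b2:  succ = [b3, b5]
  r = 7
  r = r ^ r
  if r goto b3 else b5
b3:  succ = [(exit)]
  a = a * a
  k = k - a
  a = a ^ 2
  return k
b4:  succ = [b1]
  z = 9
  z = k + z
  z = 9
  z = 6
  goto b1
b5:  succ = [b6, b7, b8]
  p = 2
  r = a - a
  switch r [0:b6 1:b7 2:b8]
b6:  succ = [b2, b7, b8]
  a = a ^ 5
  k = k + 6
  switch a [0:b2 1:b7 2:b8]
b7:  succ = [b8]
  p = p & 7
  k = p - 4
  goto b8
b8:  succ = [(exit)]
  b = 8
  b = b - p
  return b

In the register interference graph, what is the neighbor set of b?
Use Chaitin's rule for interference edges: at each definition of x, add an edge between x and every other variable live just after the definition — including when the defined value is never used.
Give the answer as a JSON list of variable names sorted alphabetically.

Per-block:
  b0: def={a,k} ue=∅
  b1: def={a} ue={a,k}
  b2: def={r} ue=∅
  b3: def={a,k} ue={a,k}
  b4: def={z} ue={k}
  b5: def={p,r} ue={a}
  b6: def={a,k} ue={a,k}
  b7: def={k,p} ue={p}
  b8: def={b} ue={p}

Liveness:
  b0 li=∅ lo={a,k}
  b1 li={a,k} lo={a,k}
  b2 li={a,k} lo={a,k}
  b3 li={a,k} lo=∅
  b4 li={a,k} lo={a,k}
  b5 li={a,k} lo={a,k,p}
  b6 li={a,k,p} lo={a,k,p}
  b7 li={p} lo={p}
  b8 li={p} lo=∅

Interfere edges:
  a — {k,p,r,z}
  b — {p}
  k — {a,p,r,z}
  p — {a,b,k,r}
  r — {a,k,p}
  z — {a,k}

N(b) = ["p"]

Answer: ["p"]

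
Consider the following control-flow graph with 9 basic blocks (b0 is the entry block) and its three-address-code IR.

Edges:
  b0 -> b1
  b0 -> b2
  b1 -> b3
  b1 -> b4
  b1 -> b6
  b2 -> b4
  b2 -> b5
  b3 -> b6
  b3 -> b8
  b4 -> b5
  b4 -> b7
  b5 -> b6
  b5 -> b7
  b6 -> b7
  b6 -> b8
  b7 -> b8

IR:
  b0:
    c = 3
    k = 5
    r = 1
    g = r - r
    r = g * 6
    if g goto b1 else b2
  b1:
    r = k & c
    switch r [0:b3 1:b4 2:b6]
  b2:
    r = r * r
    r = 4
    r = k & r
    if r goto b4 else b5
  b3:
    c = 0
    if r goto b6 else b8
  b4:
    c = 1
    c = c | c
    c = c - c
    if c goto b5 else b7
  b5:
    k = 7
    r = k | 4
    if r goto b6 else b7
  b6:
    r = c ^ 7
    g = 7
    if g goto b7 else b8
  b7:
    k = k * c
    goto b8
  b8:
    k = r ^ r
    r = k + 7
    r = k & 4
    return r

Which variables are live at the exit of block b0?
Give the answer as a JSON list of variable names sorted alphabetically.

Per-block:
  b0 def {c,g,k,r} use ∅
  b1 def {r} use {c,k}
  b2 def {r} use {k,r}
  b3 def {c} use {r}
  b4 def {c} use ∅
  b5 def {k,r} use ∅
  b6 def {g,r} use {c}
  b7 def {k} use {c,k}
  b8 def {k,r} use {r}

Backward fixpoint:
  b0 li=∅ lo={c,k,r}
  b1 li={c,k} lo={c,k,r}
  b2 li={c,k,r} lo={c,k,r}
  b3 li={k,r} lo={c,k,r}
  b4 li={k,r} lo={c,k,r}
  b5 li={c} lo={c,k,r}
  b6 li={c,k} lo={c,k,r}
  b7 li={c,k,r} lo={r}
  b8 li={r} lo=∅

live-out(b0) = ["c", "k", "r"]

Answer: ["c", "k", "r"]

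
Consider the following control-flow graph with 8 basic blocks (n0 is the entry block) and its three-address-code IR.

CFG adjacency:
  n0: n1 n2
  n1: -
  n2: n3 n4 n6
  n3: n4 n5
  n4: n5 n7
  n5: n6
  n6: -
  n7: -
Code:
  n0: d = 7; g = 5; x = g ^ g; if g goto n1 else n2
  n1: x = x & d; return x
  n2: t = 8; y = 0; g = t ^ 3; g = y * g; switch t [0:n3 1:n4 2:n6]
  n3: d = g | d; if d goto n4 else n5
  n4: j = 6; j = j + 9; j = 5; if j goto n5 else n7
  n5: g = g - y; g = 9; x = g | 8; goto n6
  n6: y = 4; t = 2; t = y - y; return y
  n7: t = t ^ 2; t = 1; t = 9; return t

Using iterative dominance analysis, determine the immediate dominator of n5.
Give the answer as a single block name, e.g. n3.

idom tree: n1←n0 n2←n0 n3←n2 n4←n2 n5←n2 n6←n2 n7←n4
Dom∩ at merges:
  n4: preds {n2,n3}: {n0,n2} ∩ {n0,n2,n3} = {n0,n2}; idom=n2
  n5: preds {n3,n4}: {n0,n2,n3} ∩ {n0,n2,n4} = {n0,n2}; idom=n2
  n6: preds {n2,n5}: {n0,n2} ∩ {n0,n2,n5} = {n0,n2}; idom=n2

idom(n5) = n2

Answer: n2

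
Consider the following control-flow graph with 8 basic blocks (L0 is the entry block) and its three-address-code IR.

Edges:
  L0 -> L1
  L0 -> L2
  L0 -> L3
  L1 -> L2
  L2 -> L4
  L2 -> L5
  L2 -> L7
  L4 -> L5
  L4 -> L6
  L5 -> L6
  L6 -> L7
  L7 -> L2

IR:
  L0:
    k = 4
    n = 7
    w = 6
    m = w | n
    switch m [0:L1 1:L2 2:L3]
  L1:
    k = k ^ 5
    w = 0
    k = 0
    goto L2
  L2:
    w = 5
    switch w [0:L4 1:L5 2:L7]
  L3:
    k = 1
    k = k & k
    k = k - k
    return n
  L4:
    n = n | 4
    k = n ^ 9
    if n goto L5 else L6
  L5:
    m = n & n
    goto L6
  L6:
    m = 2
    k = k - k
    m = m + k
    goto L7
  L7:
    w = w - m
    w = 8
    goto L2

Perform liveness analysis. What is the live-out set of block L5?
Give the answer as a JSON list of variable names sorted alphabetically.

Per-block:
  L0 def {k,m,n,w} use ∅
  L1 def {k,w} use {k}
  L2 def {w} use ∅
  L3 def {k} use {n}
  L4 def {k,n} use {n}
  L5 def {m} use {n}
  L6 def {k,m} use {k}
  L7 def {w} use {m,w}

Liveness:
  L0: in=∅ out={k,m,n}
  L1: in={k,m,n} out={k,m,n}
  L2: in={k,m,n} out={k,m,n,w}
  L3: in={n} out=∅
  L4: in={n,w} out={k,n,w}
  L5: in={k,n,w} out={k,n,w}
  L6: in={k,n,w} out={k,m,n,w}
  L7: in={k,m,n,w} out={k,m,n}

live-out(L5) = ["k", "n", "w"]

Answer: ["k", "n", "w"]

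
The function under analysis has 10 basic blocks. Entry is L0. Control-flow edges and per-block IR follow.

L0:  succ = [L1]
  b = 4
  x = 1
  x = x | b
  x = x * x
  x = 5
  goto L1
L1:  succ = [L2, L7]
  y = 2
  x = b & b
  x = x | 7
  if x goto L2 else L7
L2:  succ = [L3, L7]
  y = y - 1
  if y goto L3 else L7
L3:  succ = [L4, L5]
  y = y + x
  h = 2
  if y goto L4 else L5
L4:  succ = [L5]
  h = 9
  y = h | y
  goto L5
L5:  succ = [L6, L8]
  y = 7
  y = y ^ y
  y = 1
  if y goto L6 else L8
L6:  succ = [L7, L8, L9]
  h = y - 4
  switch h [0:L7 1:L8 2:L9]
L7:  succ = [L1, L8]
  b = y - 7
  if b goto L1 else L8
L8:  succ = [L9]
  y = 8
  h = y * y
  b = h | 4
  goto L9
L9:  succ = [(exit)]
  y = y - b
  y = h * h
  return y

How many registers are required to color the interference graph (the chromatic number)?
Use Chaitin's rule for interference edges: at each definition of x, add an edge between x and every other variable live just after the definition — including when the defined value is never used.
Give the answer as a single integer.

Answer: 3

Derivation:
Block summaries:
  L0 def {b,x} use ∅
  L1 def {x,y} use {b}
  L2 def {y} use {y}
  L3 def {h,y} use {x,y}
  L4 def {h,y} use {y}
  L5 def {y} use ∅
  L6 def {h} use {y}
  L7 def {b} use {y}
  L8 def {b,h,y} use ∅
  L9 def {y} use {b,h,y}

Live sets:
  L0 li=∅ lo={b}
  L1 li={b} lo={b,x,y}
  L2 li={b,x,y} lo={b,x,y}
  L3 li={b,x,y} lo={b,y}
  L4 li={b,y} lo={b}
  L5 li={b} lo={b,y}
  L6 li={b,y} lo={b,h,y}
  L7 li={y} lo={b}
  L8 li=∅ lo={b,h,y}
  L9 li={b,h,y} lo=∅

Conflict graph:
  b↔{h,x,y}
  h↔{b,y}
  x↔{b,y}
  y↔{b,h,x}

Colouring:
  lower bound: {b,h,y} mutually conflict ⇒ χ ≥ 3
  3-colouring: r0={b}  r1={y}  r2={h,x}
  χ = 3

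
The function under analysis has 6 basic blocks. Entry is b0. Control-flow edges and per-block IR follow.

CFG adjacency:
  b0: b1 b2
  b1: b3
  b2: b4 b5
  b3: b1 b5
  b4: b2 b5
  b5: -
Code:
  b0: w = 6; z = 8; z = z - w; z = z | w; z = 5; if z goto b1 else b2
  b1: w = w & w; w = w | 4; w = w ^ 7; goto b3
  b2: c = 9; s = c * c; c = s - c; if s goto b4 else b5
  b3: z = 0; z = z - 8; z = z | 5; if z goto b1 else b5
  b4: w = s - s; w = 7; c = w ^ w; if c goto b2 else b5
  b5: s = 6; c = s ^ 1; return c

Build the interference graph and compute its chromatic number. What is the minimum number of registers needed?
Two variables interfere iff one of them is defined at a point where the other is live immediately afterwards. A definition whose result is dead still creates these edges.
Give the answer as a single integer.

Answer: 2

Analysis:
Per-block:
  b0: {w,z} / ∅
  b1: {w} / {w}
  b2: {c,s} / ∅
  b3: {z} / ∅
  b4: {c,w} / {s}
  b5: {c,s} / ∅

Liveness:
  b0 li=∅ lo={w}
  b1 li={w} lo={w}
  b2 li=∅ lo={s}
  b3 li={w} lo={w}
  b4 li={s} lo=∅
  b5 li=∅ lo=∅

Interference:
  c — {s}
  s — {c}
  w — {z}
  z — {w}

Colouring:
  lower bound: {c,s} mutually conflict ⇒ χ ≥ 2
  assign c→r0 s→r1 w→r0 z→r1 — no edge inside a register ⇒ χ ≤ 2
  χ = 2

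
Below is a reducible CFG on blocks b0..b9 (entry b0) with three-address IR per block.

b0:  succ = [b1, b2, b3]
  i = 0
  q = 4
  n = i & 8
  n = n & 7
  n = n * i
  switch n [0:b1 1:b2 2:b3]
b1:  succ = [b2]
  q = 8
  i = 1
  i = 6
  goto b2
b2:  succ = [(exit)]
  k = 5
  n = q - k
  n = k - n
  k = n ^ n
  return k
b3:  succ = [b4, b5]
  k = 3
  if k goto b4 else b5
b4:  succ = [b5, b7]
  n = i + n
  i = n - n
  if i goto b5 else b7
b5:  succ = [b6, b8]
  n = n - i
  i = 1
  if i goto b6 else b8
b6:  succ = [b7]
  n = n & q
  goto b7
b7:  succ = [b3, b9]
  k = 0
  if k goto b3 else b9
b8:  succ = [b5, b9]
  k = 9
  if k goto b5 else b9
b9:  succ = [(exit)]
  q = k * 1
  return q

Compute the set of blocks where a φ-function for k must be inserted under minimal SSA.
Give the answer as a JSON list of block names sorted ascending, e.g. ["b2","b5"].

idom tree: b1←b0 b2←b0 b3←b0 b4←b3 b5←b3 b6←b5 b7←b3 b8←b5 b9←b3
Join-block Dom:
  b2: preds {b0,b1}: {b0} ∩ {b0,b1} = {b0}; idom=b0
  b3: preds {b0,b7}: {b0} ∩ {b0,b3,b7} = {b0}; idom=b0
  b5: preds {b3,b4,b8}: {b0,b3} ∩ {b0,b3,b4} ∩ {b0,b3,b5,b8} = {b0,b3}; idom=b3
  b7: preds {b4,b6}: {b0,b3,b4} ∩ {b0,b3,b5,b6} = {b0,b3}; idom=b3
  b9: preds {b7,b8}: {b0,b3,b7} ∩ {b0,b3,b5,b8} = {b0,b3}; idom=b3

Frontier:
  join b2 pred b0: · stop@b0
  join b2 pred b1: b1 stop@b0
  join b3 pred b0: · stop@b0
  join b3 pred b7: b7→b3 stop@b0
  join b5 pred b3: · stop@b3
  join b5 pred b4: b4 stop@b3
  join b5 pred b8: b8→b5 stop@b3
  join b7 pred b4: b4 stop@b3
  join b7 pred b6: b6→b5 stop@b3
  join b9 pred b7: b7 stop@b3
  join b9 pred b8: b8→b5 stop@b3
  DF(b0)=∅
  DF(b1)={b2}
  DF(b2)=∅
  DF(b3)={b3}
  DF(b4)={b5,b7}
  DF(b5)={b5,b7,b9}
  DF(b6)={b7}
  DF(b7)={b3,b9}
  DF(b8)={b5,b9}
  DF(b9)=∅

φ for k: defs {b2,b3,b7,b8}
  DF⁺ = {b3,b5,b7,b9}

Answer: ["b3", "b5", "b7", "b9"]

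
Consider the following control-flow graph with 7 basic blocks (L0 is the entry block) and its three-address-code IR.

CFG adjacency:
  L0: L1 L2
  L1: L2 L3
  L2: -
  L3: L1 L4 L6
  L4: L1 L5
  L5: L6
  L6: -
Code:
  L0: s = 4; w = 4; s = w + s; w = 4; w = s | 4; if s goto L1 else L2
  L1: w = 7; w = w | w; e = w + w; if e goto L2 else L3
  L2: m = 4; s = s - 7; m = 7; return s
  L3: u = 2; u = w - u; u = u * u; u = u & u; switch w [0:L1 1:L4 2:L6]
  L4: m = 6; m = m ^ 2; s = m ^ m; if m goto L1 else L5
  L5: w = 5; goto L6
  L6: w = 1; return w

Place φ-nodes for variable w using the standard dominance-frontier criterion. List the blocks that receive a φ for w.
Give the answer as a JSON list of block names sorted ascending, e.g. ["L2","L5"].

idom tree: L1←L0 L2←L0 L3←L1 L4←L3 L5←L4 L6←L3
Join-block Dom:
  L1: preds {L0,L3,L4}: {L0} ∩ {L0,L1,L3} ∩ {L0,L1,L3,L4} = {L0}; idom=L0
  L2: preds {L0,L1}: {L0} ∩ {L0,L1} = {L0}; idom=L0
  L6: preds {L3,L5}: {L0,L1,L3} ∩ {L0,L1,L3,L4,L5} = {L0,L1,L3}; idom=L3

DF walk-up:
  join L1 pred L0: · stop@L0
  join L1 pred L3: L3→L1 stop@L0
  join L1 pred L4: L4→L3→L1 stop@L0
  join L2 pred L0: · stop@L0
  join L2 pred L1: L1 stop@L0
  join L6 pred L3: · stop@L3
  join L6 pred L5: L5→L4 stop@L3
  L0: DF=∅
  L1: DF={L1,L2}
  L2: DF=∅
  L3: DF={L1}
  L4: DF={L1,L6}
  L5: DF={L6}
  L6: DF=∅

φ for w: defs {L0,L1,L5,L6}
  DF⁺ = {L1,L2,L6}

Answer: ["L1", "L2", "L6"]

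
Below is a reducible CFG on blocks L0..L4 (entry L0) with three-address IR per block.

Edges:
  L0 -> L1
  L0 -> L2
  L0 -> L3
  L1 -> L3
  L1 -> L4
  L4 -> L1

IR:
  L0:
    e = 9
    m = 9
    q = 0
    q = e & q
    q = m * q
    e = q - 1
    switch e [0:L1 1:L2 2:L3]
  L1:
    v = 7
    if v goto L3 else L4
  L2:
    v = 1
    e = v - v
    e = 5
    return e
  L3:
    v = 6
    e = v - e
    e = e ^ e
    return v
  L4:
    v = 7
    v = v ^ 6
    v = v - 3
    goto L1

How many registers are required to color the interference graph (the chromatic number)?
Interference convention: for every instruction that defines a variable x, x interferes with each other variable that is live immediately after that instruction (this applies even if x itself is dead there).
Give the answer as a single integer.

Block summaries:
  L0: def={e,m,q} ue=∅
  L1: def={v} ue=∅
  L2: def={e,v} ue=∅
  L3: def={e,v} ue={e}
  L4: def={v} ue=∅

Live sets:
  live L0: ∅→{e}
  live L1: {e}→{e}
  live L2: ∅→∅
  live L3: {e}→∅
  live L4: {e}→{e}

Conflict graph:
  e↔{m,q,v}
  m↔{e,q}
  q↔{e,m}
  v↔{e}

Registers:
  clique {e,m,q} ⇒ need ≥ 3
  3-colouring: r0={e}  r1={m,v}  r2={q}
  χ = 3

Answer: 3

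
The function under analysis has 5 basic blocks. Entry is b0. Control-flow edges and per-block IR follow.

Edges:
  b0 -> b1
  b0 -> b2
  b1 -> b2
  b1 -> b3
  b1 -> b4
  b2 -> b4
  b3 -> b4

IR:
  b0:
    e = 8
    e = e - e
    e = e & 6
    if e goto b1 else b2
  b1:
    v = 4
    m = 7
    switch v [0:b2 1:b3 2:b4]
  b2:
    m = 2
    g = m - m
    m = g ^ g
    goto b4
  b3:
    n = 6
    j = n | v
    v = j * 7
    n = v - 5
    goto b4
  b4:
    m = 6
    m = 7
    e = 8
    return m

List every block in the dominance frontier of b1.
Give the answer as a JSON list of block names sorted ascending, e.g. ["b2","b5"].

Answer: ["b2", "b4"]

Derivation:
idom tree: b1←b0 b2←b0 b3←b1 b4←b0
Dom at joins:
  b2: preds {b0,b1}: {b0} ∩ {b0,b1} = {b0}; idom=b0
  b4: preds {b1,b2,b3}: {b0,b1} ∩ {b0,b2} ∩ {b0,b1,b3} = {b0}; idom=b0

DF derivation:
  join b2 pred b0: · stop@b0
  join b2 pred b1: b1 stop@b0
  join b4 pred b1: b1 stop@b0
  join b4 pred b2: b2 stop@b0
  join b4 pred b3: b3→b1 stop@b0
  b0: DF=∅
  b1: DF={b2,b4}
  b2: DF={b4}
  b3: DF={b4}
  b4: DF=∅

DF(b1) = ["b2", "b4"]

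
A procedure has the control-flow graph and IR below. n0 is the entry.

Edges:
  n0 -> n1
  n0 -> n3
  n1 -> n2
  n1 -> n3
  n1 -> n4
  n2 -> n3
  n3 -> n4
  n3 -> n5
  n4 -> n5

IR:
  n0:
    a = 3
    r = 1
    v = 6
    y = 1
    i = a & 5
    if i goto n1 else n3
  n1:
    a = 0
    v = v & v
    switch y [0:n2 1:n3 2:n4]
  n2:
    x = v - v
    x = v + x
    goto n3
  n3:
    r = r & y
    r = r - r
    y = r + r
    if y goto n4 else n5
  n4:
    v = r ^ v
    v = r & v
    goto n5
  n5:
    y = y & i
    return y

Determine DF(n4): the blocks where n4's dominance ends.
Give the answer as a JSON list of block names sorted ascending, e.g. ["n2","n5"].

idom tree: n1←n0 n2←n1 n3←n0 n4←n0 n5←n0
Dom∩ at merges:
  n3: preds {n0,n1,n2}: {n0} ∩ {n0,n1} ∩ {n0,n1,n2} = {n0}; idom=n0
  n4: preds {n1,n3}: {n0,n1} ∩ {n0,n3} = {n0}; idom=n0
  n5: preds {n3,n4}: {n0,n3} ∩ {n0,n4} = {n0}; idom=n0

DF derivation:
  n3←n0: walk · to n0
  n3←n1: walk n1 to n0
  n3←n2: walk n2→n1 to n0
  n4←n1: walk n1 to n0
  n4←n3: walk n3 to n0
  n5←n3: walk n3 to n0
  n5←n4: walk n4 to n0
  n0: DF=∅
  n1: DF={n3,n4}
  n2: DF={n3}
  n3: DF={n4,n5}
  n4: DF={n5}
  n5: DF=∅

DF(n4) = ["n5"]

Answer: ["n5"]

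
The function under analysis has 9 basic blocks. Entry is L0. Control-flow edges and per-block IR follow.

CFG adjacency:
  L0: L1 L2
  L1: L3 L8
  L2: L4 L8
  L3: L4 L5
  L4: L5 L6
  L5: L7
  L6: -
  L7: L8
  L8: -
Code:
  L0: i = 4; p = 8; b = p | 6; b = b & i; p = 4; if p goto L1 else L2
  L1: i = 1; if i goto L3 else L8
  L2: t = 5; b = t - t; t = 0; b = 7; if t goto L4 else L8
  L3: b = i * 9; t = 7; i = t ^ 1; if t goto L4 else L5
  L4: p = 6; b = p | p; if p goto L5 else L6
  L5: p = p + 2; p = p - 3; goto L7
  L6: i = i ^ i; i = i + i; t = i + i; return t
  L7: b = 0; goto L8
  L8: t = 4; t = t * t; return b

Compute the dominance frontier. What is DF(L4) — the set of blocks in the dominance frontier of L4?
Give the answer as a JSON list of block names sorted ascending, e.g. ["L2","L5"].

idom tree: L1←L0 L2←L0 L3←L1 L4←L0 L5←L0 L6←L4 L7←L5 L8←L0
Dom at joins:
  L4: preds {L2,L3}: {L0,L2} ∩ {L0,L1,L3} = {L0}; idom=L0
  L5: preds {L3,L4}: {L0,L1,L3} ∩ {L0,L4} = {L0}; idom=L0
  L8: preds {L1,L2,L7}: {L0,L1} ∩ {L0,L2} ∩ {L0,L5,L7} = {L0}; idom=L0

Frontier:
  L4←L2: walk L2 to L0
  L4←L3: walk L3→L1 to L0
  L5←L3: walk L3→L1 to L0
  L5←L4: walk L4 to L0
  L8←L1: walk L1 to L0
  L8←L2: walk L2 to L0
  L8←L7: walk L7→L5 to L0
  L0 → ∅
  L1 → {L4,L5,L8}
  L2 → {L4,L8}
  L3 → {L4,L5}
  L4 → {L5}
  L5 → {L8}
  L6 → ∅
  L7 → {L8}
  L8 → ∅

DF(L4) = ["L5"]

Answer: ["L5"]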